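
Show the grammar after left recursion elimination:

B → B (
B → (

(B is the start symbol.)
B → ( B'
B' → ( B'
B' → ε

B is directly left-recursive. The standard transformation for
  A → A α₁ | ... | A α_m | β₁ | ... | β_n
is
  A  → β₁ A' | ... | β_n A'
  A' → α₁ A' | ... | α_m A' | ε

B → ( becomes B → ( B'
B → B ( becomes B' → ( B'
Add B' → ε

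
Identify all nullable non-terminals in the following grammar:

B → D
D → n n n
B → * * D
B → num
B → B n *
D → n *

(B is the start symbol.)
A non-terminal is nullable if it can derive ε (the empty string): either it has an ε-production, or it has a production whose right-hand side consists entirely of nullable non-terminals.

There are no ε-productions, so no non-terminal can derive ε.
No non-terminals are nullable.

Answer: None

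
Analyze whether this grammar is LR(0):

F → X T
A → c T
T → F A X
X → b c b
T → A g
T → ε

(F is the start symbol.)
Augment with F' → F and build the canonical LR(0) collection (I0 = CLOSURE({[F' → . F]}), then GOTO on every symbol after a dot until no new states appear). It has 14 states:
  I0: { [F → . X T], [F' → . F], [X → . b c b] }  — shift
  I1: { [F' → F .] }  — accept
  I2: { [A → . c T], [F → . X T], [F → X . T], [T → . A g], [T → . F A X], [T → .], [X → . b c b] }  — shift, reduce
  I3: { [X → b . c b] }  — shift
  I4: { [X → b c . b] }  — shift
  I5: { [X → b c b .] }  — reduce
  I6: { [T → A . g] }  — shift
  I7: { [A → . c T], [T → F . A X] }  — shift
  I8: { [F → X T .] }  — reduce
  I9: { [A → . c T], [A → c . T], [F → . X T], [T → . A g], [T → . F A X], [T → .], [X → . b c b] }  — shift, reduce
  I10: { [A → c T .] }  — reduce
  I11: { [T → F A . X], [X → . b c b] }  — shift
  I12: { [T → F A X .] }  — reduce
  I13: { [T → A g .] }  — reduce

Conflict in state I2:
  Shift-reduce conflict between [T → .] and [A → . c T]
So the grammar is NOT LR(0).

Answer: No. Shift-reduce conflict between [T → .] and [A → . c T]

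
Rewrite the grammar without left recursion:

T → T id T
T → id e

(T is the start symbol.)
T is directly left-recursive. The standard transformation for
  A → A α₁ | ... | A α_m | β₁ | ... | β_n
is
  A  → β₁ A' | ... | β_n A'
  A' → α₁ A' | ... | α_m A' | ε

T → id e becomes T → id e T'
T → T id T becomes T' → id T T'
Add T' → ε

Resulting grammar:
T → id e T'
T' → id T T'
T' → ε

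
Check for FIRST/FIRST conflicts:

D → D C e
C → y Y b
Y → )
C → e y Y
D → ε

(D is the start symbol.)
No FIRST/FIRST conflicts.

FIRST sets of the non-terminals at (or reachable through a nullable prefix from) the front of some alternative:
  FIRST(D) = { 'e', 'y', ε }
  FIRST(C) = { 'e', 'y' }

Productions for D:
  D → D C e: FIRST = { 'e', 'y' }
  D → ε: FIRST = { ε }
Productions for C:
  C → y Y b: FIRST = { 'y' }
  C → e y Y: FIRST = { 'e' }
Y has only one production, so no FIRST/FIRST conflict is possible there.

All alternatives of each non-terminal have pairwise disjoint FIRST sets.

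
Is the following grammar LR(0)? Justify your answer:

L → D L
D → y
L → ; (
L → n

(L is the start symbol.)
Augment with L' → L and build the canonical LR(0) collection (I0 = CLOSURE({[L' → . L]}), then GOTO on every symbol after a dot until no new states appear). It has 8 states:
  I0: { [D → . y], [L → . ; (], [L → . D L], [L → . n], [L' → . L] }  — shift
  I1: { [L → ; . (] }  — shift
  I2: { [D → . y], [L → . ; (], [L → . D L], [L → . n], [L → D . L] }  — shift
  I3: { [L' → L .] }  — accept
  I4: { [L → n .] }  — reduce
  I5: { [D → y .] }  — reduce
  I6: { [L → D L .] }  — reduce
  I7: { [L → ; ( .] }  — reduce

Every state is either a pure shift/goto state or contains exactly one complete item and nothing to shift — no conflicts. The grammar is LR(0).

Answer: Yes, the grammar is LR(0)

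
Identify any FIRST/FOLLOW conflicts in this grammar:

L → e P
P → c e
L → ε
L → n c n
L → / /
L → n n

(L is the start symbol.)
A FIRST/FOLLOW conflict occurs when a non-terminal N has a nullable alternative N → β (β ⇒* ε) and another alternative N → α with FIRST(α) ∩ FOLLOW(N) ≠ ∅: on such a lookahead the parser cannot decide between expanding α and letting N vanish via β.

Nullable non-terminals: L.

L: nullable alternative(s) L → ε; FOLLOW(L) = { $ }
  L → e P: FIRST \ {ε} = { 'e' } — disjoint from FOLLOW(L)
  L → ε: FIRST \ {ε} = { } — this is the only nullable alternative, skip
  L → n c n: FIRST \ {ε} = { 'n' } — disjoint from FOLLOW(L)
  L → / /: FIRST \ {ε} = { '/' } — disjoint from FOLLOW(L)
  L → n n: FIRST \ {ε} = { 'n' } — disjoint from FOLLOW(L)

P has no nullable alternative, so no FIRST/FOLLOW check is needed there.

No FIRST/FOLLOW conflicts found.

Answer: No FIRST/FOLLOW conflicts.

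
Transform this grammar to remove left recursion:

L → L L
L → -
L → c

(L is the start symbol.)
L → - L'
L → c L'
L' → L L'
L' → ε

L is directly left-recursive. The standard transformation for
  A → A α₁ | ... | A α_m | β₁ | ... | β_n
is
  A  → β₁ A' | ... | β_n A'
  A' → α₁ A' | ... | α_m A' | ε

L → - becomes L → - L'
L → c becomes L → c L'
L → L L becomes L' → L L'
Add L' → ε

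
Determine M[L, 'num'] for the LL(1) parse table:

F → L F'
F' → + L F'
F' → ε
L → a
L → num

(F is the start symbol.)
To find M[L, 'num'], we find productions for L where 'num' is in the predict set (PREDICT(N → α) = (FIRST(α) \ {ε}) ∪ (FOLLOW(N) if α ⇒* ε)).

L → a: PREDICT = { 'a' }
L → num: PREDICT = { 'num' }
  'num' is in predict set, so this production goes in M[L, 'num']

M[L, 'num'] = L → num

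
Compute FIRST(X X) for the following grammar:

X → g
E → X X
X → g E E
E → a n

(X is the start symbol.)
{ 'g' }

FIRST sets of the non-terminals involved (from the grammar, by fixed-point iteration):
  FIRST(X) = { 'g' }

To compute FIRST(X X), process the symbols left to right:
Symbol X is a non-terminal. Add FIRST(X) \ {ε} = { 'g' }
X is not nullable (ε ∉ FIRST(X)), so stop here.
FIRST(X X) = { 'g' }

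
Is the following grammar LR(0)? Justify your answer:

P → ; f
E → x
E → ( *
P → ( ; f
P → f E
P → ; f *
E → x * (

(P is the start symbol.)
No. Shift-reduce conflict between [E → x .] and [E → x . * (]

A grammar is LR(0) if no state in the canonical LR(0) collection has:
  - both a shift item (dot before a terminal) and a complete item (shift-reduce conflict), or
  - two or more complete items (reduce-reduce conflict; the accept item [P' → P .] counts as a complete item here).

Augment with P' → P and build the canonical LR(0) collection (I0 = CLOSURE({[P' → . P]}), then GOTO on every symbol after a dot until no new states appear). It has 15 states:
  I0: { [P → . ( ; f], [P → . ; f *], [P → . ; f], [P → . f E], [P' → . P] }  — shift
  I1: { [P → ( . ; f] }  — shift
  I2: { [P → ; . f *], [P → ; . f] }  — shift
  I3: { [P' → P .] }  — accept
  I4: { [E → . ( *], [E → . x * (], [E → . x], [P → f . E] }  — shift
  I5: { [E → ( . *] }  — shift
  I6: { [P → f E .] }  — reduce
  I7: { [E → x . * (], [E → x .] }  — shift, reduce
  I8: { [E → x * . (] }  — shift
  I9: { [E → x * ( .] }  — reduce
  I10: { [E → ( * .] }  — reduce
  I11: { [P → ; f . *], [P → ; f .] }  — shift, reduce
  I12: { [P → ; f * .] }  — reduce
  I13: { [P → ( ; . f] }  — shift
  I14: { [P → ( ; f .] }  — reduce

Conflict in state I7:
  Shift-reduce conflict between [E → x .] and [E → x . * (]
So the grammar is NOT LR(0).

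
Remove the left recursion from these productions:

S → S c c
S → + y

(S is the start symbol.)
S is directly left-recursive. The standard transformation for
  A → A α₁ | ... | A α_m | β₁ | ... | β_n
is
  A  → β₁ A' | ... | β_n A'
  A' → α₁ A' | ... | α_m A' | ε

S → + y becomes S → + y S'
S → S c c becomes S' → c c S'
Add S' → ε

Resulting grammar:
S → + y S'
S' → c c S'
S' → ε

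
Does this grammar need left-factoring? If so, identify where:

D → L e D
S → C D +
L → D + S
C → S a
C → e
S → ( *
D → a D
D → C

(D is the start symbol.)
No, left-factoring is not needed

Left-factoring is needed when two productions for the same non-terminal
share a common prefix on the right-hand side.

Productions for D:
  D → L e D
  D → a D
  D → C
Productions for S:
  S → C D +
  S → ( *
Productions for C:
  C → S a
  C → e

No common prefixes found.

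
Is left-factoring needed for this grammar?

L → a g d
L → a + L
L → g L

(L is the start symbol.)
Yes, L has productions with common prefix 'a'

Left-factoring is needed when two productions for the same non-terminal
share a common prefix on the right-hand side.

Productions for L:
  L → a g d
  L → a + L
  L → g L

Found common prefix 'a' in productions for L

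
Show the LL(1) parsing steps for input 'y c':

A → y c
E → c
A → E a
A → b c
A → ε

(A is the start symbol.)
LL(1) parsing maintains a stack (initially the start symbol over $) and the input. At each step: if the stack top is a terminal, match it against the current input token; if it is a non-terminal N, replace it with the RHS of M[N, lookahead] (the unique production whose predict set contains the lookahead).

Stack is shown with the top on the left.

Stack  Input  Action
--------------------
A $    y c $  output A → y c
y c $  y c $  match 'y'
c $    c $    match 'c'
$      $      accept

The string is accepted.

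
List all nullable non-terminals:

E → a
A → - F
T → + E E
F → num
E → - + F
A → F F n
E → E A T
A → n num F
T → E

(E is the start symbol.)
There are no ε-productions, so no non-terminal can derive ε.
No non-terminals are nullable.

Answer: None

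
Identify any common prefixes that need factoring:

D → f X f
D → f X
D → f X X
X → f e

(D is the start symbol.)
Yes, D has productions with common prefix 'f X'

Left-factoring is needed when two productions for the same non-terminal
share a common prefix on the right-hand side.

Productions for D:
  D → f X f
  D → f X
  D → f X X

Found common prefix 'f X' in productions for D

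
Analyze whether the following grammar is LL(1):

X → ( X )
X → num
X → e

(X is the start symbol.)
A grammar is LL(1) if for each non-terminal N with multiple productions, the predict sets of those productions are pairwise disjoint, where PREDICT(N → α) = (FIRST(α) \ {ε}) ∪ (FOLLOW(N) if α ⇒* ε).

For X:
  PREDICT(X → '(' X ')') = { '(' }
  PREDICT(X → num) = { 'num' }
  PREDICT(X → e) = { 'e' }

All predict sets are disjoint. The grammar IS LL(1).

Answer: Yes, the grammar is LL(1).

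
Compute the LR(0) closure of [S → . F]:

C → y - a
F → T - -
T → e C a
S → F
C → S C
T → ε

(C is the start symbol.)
To compute CLOSURE, for each item [A → α.Bβ] where B is a non-terminal, add [B → .γ] for all productions B → γ; repeat for the newly added items until nothing changes.

Start with: [S → . F]
  [S → . F] has the dot before F: add [F → . T - -]
  [F → . T - -] has the dot before T: add [T → . e C a], [T → .]
No further items can be added.

CLOSURE = { [F → . T - -], [S → . F], [T → . e C a], [T → .] }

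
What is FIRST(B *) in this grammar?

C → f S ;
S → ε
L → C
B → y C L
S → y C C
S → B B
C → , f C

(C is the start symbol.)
FIRST sets of the non-terminals involved (from the grammar, by fixed-point iteration):
  FIRST(B) = { 'y' }

To compute FIRST(B *), process the symbols left to right:
Symbol B is a non-terminal. Add FIRST(B) \ {ε} = { 'y' }
B is not nullable (ε ∉ FIRST(B)), so stop here.
FIRST(B *) = { 'y' }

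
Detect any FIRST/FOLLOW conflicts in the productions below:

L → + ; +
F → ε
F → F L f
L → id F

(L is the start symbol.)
A FIRST/FOLLOW conflict occurs when a non-terminal N has a nullable alternative N → β (β ⇒* ε) and another alternative N → α with FIRST(α) ∩ FOLLOW(N) ≠ ∅: on such a lookahead the parser cannot decide between expanding α and letting N vanish via β.

Nullable non-terminals: F.
FIRST sets used below: FIRST(F) = { '+', 'id', ε }, FIRST(L) = { '+', 'id' }

F: nullable alternative(s) F → ε; FOLLOW(F) = { $, '+', 'f', 'id' }
  F → ε: FIRST \ {ε} = { } — this is the only nullable alternative, skip
  F → F L f: FIRST \ {ε} = { '+', 'id' } — overlaps FOLLOW(F) on { '+', 'id' }: CONFLICT

L has no nullable alternative, so no FIRST/FOLLOW check is needed there.

So the grammar has 1 FIRST/FOLLOW conflict (marked CONFLICT above).

Answer: Yes. F → F L f with FOLLOW(F) on { '+', 'id' }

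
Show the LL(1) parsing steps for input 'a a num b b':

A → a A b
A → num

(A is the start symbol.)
LL(1) parsing maintains a stack (initially the start symbol over $) and the input. At each step: if the stack top is a terminal, match it against the current input token; if it is a non-terminal N, replace it with the RHS of M[N, lookahead] (the unique production whose predict set contains the lookahead).

Stack is shown with the top on the left.

Stack      Input          Action
--------------------------------
A $        a a num b b $  output A → a A b
a A b $    a a num b b $  match 'a'
A b $      a num b b $    output A → a A b
a A b b $  a num b b $    match 'a'
A b b $    num b b $      output A → num
num b b $  num b b $      match 'num'
b b $      b b $          match 'b'
b $        b $            match 'b'
$          $              accept

The string is accepted.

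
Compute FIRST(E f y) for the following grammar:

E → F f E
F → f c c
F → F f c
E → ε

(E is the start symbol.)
FIRST sets of the non-terminals involved (from the grammar, by fixed-point iteration):
  FIRST(E) = { 'f', ε }

To compute FIRST(E f y), process the symbols left to right:
Symbol E is a non-terminal. Add FIRST(E) \ {ε} = { 'f' }
E is nullable (ε ∈ FIRST(E)), continue to the next symbol.
Symbol f is a terminal. Add 'f' and stop.
FIRST(E f y) = { 'f' }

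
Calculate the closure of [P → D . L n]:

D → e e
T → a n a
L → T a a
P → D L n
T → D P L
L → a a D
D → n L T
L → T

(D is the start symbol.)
To compute CLOSURE, for each item [A → α.Bβ] where B is a non-terminal, add [B → .γ] for all productions B → γ; repeat for the newly added items until nothing changes.

Start with: [P → D . L n]
  [P → D . L n] has the dot before L: add [L → . T a a], [L → . a a D], [L → . T]
  [L → . T a a] has the dot before T: add [T → . a n a], [T → . D P L]
  [T → . D P L] has the dot before D: add [D → . e e], [D → . n L T]
No further items can be added.

CLOSURE = { [D → . e e], [D → . n L T], [L → . T a a], [L → . T], [L → . a a D], [P → D . L n], [T → . D P L], [T → . a n a] }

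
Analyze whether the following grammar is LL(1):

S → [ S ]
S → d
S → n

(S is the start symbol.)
Yes, the grammar is LL(1).

A grammar is LL(1) if for each non-terminal N with multiple productions, the predict sets of those productions are pairwise disjoint, where PREDICT(N → α) = (FIRST(α) \ {ε}) ∪ (FOLLOW(N) if α ⇒* ε).

For S:
  PREDICT(S → '[' S ']') = { '[' }
  PREDICT(S → d) = { 'd' }
  PREDICT(S → n) = { 'n' }

All predict sets are disjoint. The grammar IS LL(1).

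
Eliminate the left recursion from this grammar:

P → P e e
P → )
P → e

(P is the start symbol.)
P is directly left-recursive. The standard transformation for
  A → A α₁ | ... | A α_m | β₁ | ... | β_n
is
  A  → β₁ A' | ... | β_n A'
  A' → α₁ A' | ... | α_m A' | ε

P → ) becomes P → ) P'
P → e becomes P → e P'
P → P e e becomes P' → e e P'
Add P' → ε

Resulting grammar:
P → ) P'
P → e P'
P' → e e P'
P' → ε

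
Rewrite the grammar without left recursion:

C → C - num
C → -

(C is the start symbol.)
C is directly left-recursive. The standard transformation for
  A → A α₁ | ... | A α_m | β₁ | ... | β_n
is
  A  → β₁ A' | ... | β_n A'
  A' → α₁ A' | ... | α_m A' | ε

C → - becomes C → - C'
C → C - num becomes C' → - num C'
Add C' → ε

Resulting grammar:
C → - C'
C' → - num C'
C' → ε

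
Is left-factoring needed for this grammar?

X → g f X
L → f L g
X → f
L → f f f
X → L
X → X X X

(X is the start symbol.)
Yes, L has productions with common prefix 'f'

Left-factoring is needed when two productions for the same non-terminal
share a common prefix on the right-hand side.

Productions for X:
  X → g f X
  X → f
  X → L
  X → X X X
Productions for L:
  L → f L g
  L → f f f

Found common prefix 'f' in productions for L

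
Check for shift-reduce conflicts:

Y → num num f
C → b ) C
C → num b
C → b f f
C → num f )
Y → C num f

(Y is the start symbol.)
A shift-reduce conflict occurs when an LR(0) state has both:
  - a complete (reduce) item [A → α .] (dot at the end), and
  - a shift item [B → β . c γ] (dot before a terminal).

Augment with Y' → Y and build the canonical LR(0) collection (I0 = CLOSURE({[Y' → . Y]}), then GOTO on every symbol after a dot until no new states appear). It has 17 states:
  I0: { [C → . b ) C], [C → . b f f], [C → . num b], [C → . num f )], [Y → . C num f], [Y → . num num f], [Y' → . Y] }  — shift
  I1: { [Y → C . num f] }  — shift
  I2: { [Y' → Y .] }  — accept
  I3: { [C → b . ) C], [C → b . f f] }  — shift
  I4: { [C → num . b], [C → num . f )], [Y → num . num f] }  — shift
  I5: { [C → num b .] }  — reduce
  I6: { [C → num f . )] }  — shift
  I7: { [Y → num num . f] }  — shift
  I8: { [Y → num num f .] }  — reduce
  I9: { [C → num f ) .] }  — reduce
  I10: { [C → . b ) C], [C → . b f f], [C → . num b], [C → . num f )], [C → b ) . C] }  — shift
  I11: { [C → b f . f] }  — shift
  I12: { [C → b f f .] }  — reduce
  I13: { [C → b ) C .] }  — reduce
  I14: { [C → num . b], [C → num . f )] }  — shift
  I15: { [Y → C num . f] }  — shift
  I16: { [Y → C num f .] }  — reduce

No state contains both a complete item and a shift item.

Answer: No shift-reduce conflicts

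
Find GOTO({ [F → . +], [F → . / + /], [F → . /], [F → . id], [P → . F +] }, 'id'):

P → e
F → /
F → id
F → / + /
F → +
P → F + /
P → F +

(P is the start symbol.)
{ [F → id .] }

GOTO(I, 'id') = CLOSURE({ [A → αX.β] : [A → α.Xβ] ∈ I, X = 'id' })

Items with dot before 'id', with the dot advanced:
  [F → . id] → [F → id .]
Closure adds nothing (no advanced item has the dot before a non-terminal).

GOTO = { [F → id .] }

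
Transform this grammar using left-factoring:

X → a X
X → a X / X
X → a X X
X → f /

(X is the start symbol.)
X → a X X'
X' → ε
X' → / X
X' → X
X → f /

Left-factoring transforms A → αβ₁ | αβ₂ into A → αA' and A' → β₁ | β₂
(α is the longest common prefix among the alternatives). Repeat until
no nonterminal has two alternatives with a common prefix.

Round 1: X has alternatives sharing prefix 'a X'. Introduce X': X → a X X'
  Add: X' → ε
  Add: X' → / X
  Add: X' → X

No remaining common prefixes — done.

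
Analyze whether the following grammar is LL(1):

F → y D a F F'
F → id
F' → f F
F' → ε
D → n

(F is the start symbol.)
No. Predict set conflict for F': { 'f' }

A grammar is LL(1) if for each non-terminal N with multiple productions, the predict sets of those productions are pairwise disjoint, where PREDICT(N → α) = (FIRST(α) \ {ε}) ∪ (FOLLOW(N) if α ⇒* ε).

Relevant sets:
  FOLLOW(F') = { $, 'f' }

For F:
  PREDICT(F → y D a F F') = { 'y' }
  PREDICT(F → id) = { 'id' }
For F':
  PREDICT(F' → f F) = { 'f' }
  PREDICT(F' → ε) = { $, 'f' }
D has a single production, so nothing to check there.

Conflict found: Predict set conflict for F': { 'f' }
The grammar is NOT LL(1).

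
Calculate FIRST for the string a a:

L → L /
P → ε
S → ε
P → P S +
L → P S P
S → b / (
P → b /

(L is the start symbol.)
{ 'a' }

To compute FIRST(a a), process the symbols left to right:
Symbol a is a terminal. Add 'a' and stop.
FIRST(a a) = { 'a' }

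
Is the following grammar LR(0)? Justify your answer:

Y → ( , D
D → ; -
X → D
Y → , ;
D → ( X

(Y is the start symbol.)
Yes, the grammar is LR(0)

Augment with Y' → Y and build the canonical LR(0) collection (I0 = CLOSURE({[Y' → . Y]}), then GOTO on every symbol after a dot until no new states appear). It has 12 states:
  I0: { [Y → . ( , D], [Y → . , ;], [Y' → . Y] }  — shift
  I1: { [Y → ( . , D] }  — shift
  I2: { [Y → , . ;] }  — shift
  I3: { [Y' → Y .] }  — accept
  I4: { [Y → , ; .] }  — reduce
  I5: { [D → . ( X], [D → . ; -], [Y → ( , . D] }  — shift
  I6: { [D → ( . X], [D → . ( X], [D → . ; -], [X → . D] }  — shift
  I7: { [D → ; . -] }  — shift
  I8: { [Y → ( , D .] }  — reduce
  I9: { [D → ; - .] }  — reduce
  I10: { [X → D .] }  — reduce
  I11: { [D → ( X .] }  — reduce

Every state is either a pure shift/goto state or contains exactly one complete item and nothing to shift — no conflicts. The grammar is LR(0).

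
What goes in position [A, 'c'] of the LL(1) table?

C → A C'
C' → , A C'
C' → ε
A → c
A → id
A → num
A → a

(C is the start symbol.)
A → c

To find M[A, 'c'], we find productions for A where 'c' is in the predict set (PREDICT(N → α) = (FIRST(α) \ {ε}) ∪ (FOLLOW(N) if α ⇒* ε)).

A → c: PREDICT = { 'c' }
  'c' is in predict set, so this production goes in M[A, 'c']
A → id: PREDICT = { 'id' }
A → num: PREDICT = { 'num' }
A → a: PREDICT = { 'a' }

M[A, 'c'] = A → c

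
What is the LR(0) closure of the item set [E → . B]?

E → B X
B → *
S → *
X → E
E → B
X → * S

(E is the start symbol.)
To compute CLOSURE, for each item [A → α.Bβ] where B is a non-terminal, add [B → .γ] for all productions B → γ; repeat for the newly added items until nothing changes.

Start with: [E → . B]
  [E → . B] has the dot before B: add [B → . *]
No further items can be added.

CLOSURE = { [B → . *], [E → . B] }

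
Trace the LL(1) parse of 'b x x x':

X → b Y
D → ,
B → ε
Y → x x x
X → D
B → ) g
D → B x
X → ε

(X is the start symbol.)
LL(1) parsing maintains a stack (initially the start symbol over $) and the input. At each step: if the stack top is a terminal, match it against the current input token; if it is a non-terminal N, replace it with the RHS of M[N, lookahead] (the unique production whose predict set contains the lookahead).

Stack is shown with the top on the left.

Stack    Input      Action
--------------------------
X $      b x x x $  output X → b Y
b Y $    b x x x $  match 'b'
Y $      x x x $    output Y → x x x
x x x $  x x x $    match 'x'
x x $    x x $      match 'x'
x $      x $        match 'x'
$        $          accept

The string is accepted.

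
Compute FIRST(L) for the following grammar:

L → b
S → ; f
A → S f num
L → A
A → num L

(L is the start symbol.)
{ ';', 'b', 'num' }

FIRST sets of the other non-terminals involved (by the same procedure, iterated to a fixed point):
  FIRST(A) = { ';', 'num' }

From L → b:
  - b is a terminal: add 'b' and stop
From L → A:
  - A is a non-terminal: add FIRST(A) \ {ε} = { ';', 'num' }
    A is not nullable, so stop

Collecting: FIRST(L) = { ';', 'b', 'num' }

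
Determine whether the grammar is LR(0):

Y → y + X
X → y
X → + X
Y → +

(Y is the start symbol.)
A grammar is LR(0) if no state in the canonical LR(0) collection has:
  - both a shift item (dot before a terminal) and a complete item (shift-reduce conflict), or
  - two or more complete items (reduce-reduce conflict; the accept item [Y' → Y .] counts as a complete item here).

Augment with Y' → Y and build the canonical LR(0) collection (I0 = CLOSURE({[Y' → . Y]}), then GOTO on every symbol after a dot until no new states appear). It has 9 states:
  I0: { [Y → . +], [Y → . y + X], [Y' → . Y] }  — shift
  I1: { [Y → + .] }  — reduce
  I2: { [Y' → Y .] }  — accept
  I3: { [Y → y . + X] }  — shift
  I4: { [X → . + X], [X → . y], [Y → y + . X] }  — shift
  I5: { [X → + . X], [X → . + X], [X → . y] }  — shift
  I6: { [Y → y + X .] }  — reduce
  I7: { [X → y .] }  — reduce
  I8: { [X → + X .] }  — reduce

Every state is either a pure shift/goto state or contains exactly one complete item and nothing to shift — no conflicts. The grammar is LR(0).

Answer: Yes, the grammar is LR(0)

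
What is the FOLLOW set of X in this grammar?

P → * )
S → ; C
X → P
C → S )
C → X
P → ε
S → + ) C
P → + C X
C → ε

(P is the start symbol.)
In C → X: X is at the end, add FOLLOW(C)
In P → + C X: X is at the end, add FOLLOW(P)

The FOLLOW sets referred to above (computed the same way, to a fixed point):
  FOLLOW(C) = { $, ')', '*', '+' }
  FOLLOW(P) = { $, ')', '*', '+' }

Taking the union: FOLLOW(X) = { $, ')', '*', '+' }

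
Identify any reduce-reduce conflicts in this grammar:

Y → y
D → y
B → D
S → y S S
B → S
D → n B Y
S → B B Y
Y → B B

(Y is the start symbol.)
A reduce-reduce conflict occurs when an LR(0) state has two complete items [A → α .] and [B → β .] — both call for a reduction, and with no lookahead the parser cannot choose between them.

Augment with Y' → Y and build the canonical LR(0) collection (I0 = CLOSURE({[Y' → . Y]}), then GOTO on every symbol after a dot until no new states appear). It has 18 states:
  I0: { [B → . D], [B → . S], [D → . n B Y], [D → . y], [S → . B B Y], [S → . y S S], [Y → . B B], [Y → . y], [Y' → . Y] }  — shift
  I1: { [B → . D], [B → . S], [D → . n B Y], [D → . y], [S → . B B Y], [S → . y S S], [S → B . B Y], [Y → B . B] }  — shift
  I2: { [B → D .] }  — reduce
  I3: { [B → S .] }  — reduce
  I4: { [Y' → Y .] }  — accept
  I5: { [B → . D], [B → . S], [D → . n B Y], [D → . y], [D → n . B Y], [S → . B B Y], [S → . y S S] }  — shift
  I6: { [B → . D], [B → . S], [D → . n B Y], [D → . y], [D → y .], [S → . B B Y], [S → . y S S], [S → y . S S], [Y → y .] }  — shift, 2 reduces
  I7: { [B → . D], [B → . S], [D → . n B Y], [D → . y], [S → . B B Y], [S → . y S S], [S → B . B Y] }  — shift
  I8: { [B → . D], [B → . S], [B → S .], [D → . n B Y], [D → . y], [S → . B B Y], [S → . y S S], [S → y S . S] }  — shift, reduce
  I9: { [B → . D], [B → . S], [D → . n B Y], [D → . y], [D → y .], [S → . B B Y], [S → . y S S], [S → y . S S] }  — shift, reduce
  I10: { [B → S .], [S → y S S .] }  — 2 reduces
  I11: { [B → . D], [B → . S], [D → . n B Y], [D → . y], [S → . B B Y], [S → . y S S], [S → B . B Y], [S → B B . Y], [Y → . B B], [Y → . y] }  — shift
  I12: { [B → . D], [B → . S], [D → . n B Y], [D → . y], [S → . B B Y], [S → . y S S], [S → B . B Y], [S → B B . Y], [Y → . B B], [Y → . y], [Y → B . B] }  — shift
  I13: { [S → B B Y .] }  — reduce
  I14: { [B → . D], [B → . S], [D → . n B Y], [D → . y], [S → . B B Y], [S → . y S S], [S → B . B Y], [S → B B . Y], [Y → . B B], [Y → . y], [Y → B . B], [Y → B B .] }  — shift, reduce
  I15: { [B → . D], [B → . S], [D → . n B Y], [D → . y], [D → n B . Y], [S → . B B Y], [S → . y S S], [S → B . B Y], [Y → . B B], [Y → . y] }  — shift
  I16: { [D → n B Y .] }  — reduce
  I17: { [B → . D], [B → . S], [D → . n B Y], [D → . y], [S → . B B Y], [S → . y S S], [S → B . B Y], [S → B B . Y], [Y → . B B], [Y → . y], [Y → B B .] }  — shift, reduce

I6 contains complete items [D → y .], [Y → y .] — reduce-reduce conflict.
I10 contains complete items [B → S .], [S → y S S .] — reduce-reduce conflict.

Answer: Yes — I6: [D → y .] vs [Y → y .]; I10: [B → S .] vs [S → y S S .]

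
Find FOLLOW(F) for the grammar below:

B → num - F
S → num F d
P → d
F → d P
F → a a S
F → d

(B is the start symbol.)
{ $, 'd' }

In B → num - F: F is at the end, add FOLLOW(B)
In S → num F d: F is followed by d, add FIRST(d) \ {ε} = { 'd' }

The FOLLOW sets referred to above (computed the same way, to a fixed point):
  FOLLOW(B) = { $ }

Taking the union: FOLLOW(F) = { $, 'd' }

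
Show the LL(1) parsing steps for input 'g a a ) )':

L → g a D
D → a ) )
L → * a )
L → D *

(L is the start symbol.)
Stack is shown with the top on the left.

Stack    Input        Action
----------------------------
L $      g a a ) ) $  output L → g a D
g a D $  g a a ) ) $  match 'g'
a D $    a a ) ) $    match 'a'
D $      a ) ) $      output D → a ) )
a ) ) $  a ) ) $      match 'a'
) ) $    ) ) $        match ')'
) $      ) $          match ')'
$        $            accept

The string is accepted.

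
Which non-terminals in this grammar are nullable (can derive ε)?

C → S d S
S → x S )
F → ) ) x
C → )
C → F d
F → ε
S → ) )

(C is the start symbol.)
{ 'F' }

ε-productions: F → ε
So F is immediately nullable.
No further non-terminal can be added: every production for the remaining non-terminals contains a terminal or a non-nullable non-terminal.
Nullable = { 'F' }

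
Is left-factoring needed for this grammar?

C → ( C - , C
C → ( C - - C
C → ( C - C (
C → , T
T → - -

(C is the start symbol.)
Left-factoring is needed when two productions for the same non-terminal
share a common prefix on the right-hand side.

Productions for C:
  C → ( C - , C
  C → ( C - - C
  C → ( C - C (
  C → , T

Found common prefix '( C -' in productions for C

Answer: Yes, C has productions with common prefix '( C -'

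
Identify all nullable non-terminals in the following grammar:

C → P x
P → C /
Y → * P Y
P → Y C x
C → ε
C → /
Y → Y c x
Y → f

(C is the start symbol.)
{ 'C' }

ε-productions: C → ε
So C is immediately nullable.
No further non-terminal can be added: every production for the remaining non-terminals contains a terminal or a non-nullable non-terminal.
Nullable = { 'C' }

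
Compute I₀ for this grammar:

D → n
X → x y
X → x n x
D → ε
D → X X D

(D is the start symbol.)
{ [D → . X X D], [D → . n], [D → .], [D' → . D], [X → . x n x], [X → . x y] }

First, augment the grammar with D' → D
I₀ = CLOSURE({ [D' → . D] }):
  [D' → . D] has the dot before D: add [D → . n], [D → .], [D → . X X D]
  [D → . X X D] has the dot before X: add [X → . x y], [X → . x n x]
No further items can be added.

I₀ = { [D → . X X D], [D → . n], [D → .], [D' → . D], [X → . x n x], [X → . x y] }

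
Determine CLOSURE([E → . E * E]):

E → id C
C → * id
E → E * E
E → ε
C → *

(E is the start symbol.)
Start with: [E → . E * E]
  [E → . E * E] has the dot before E: add [E → . id C], [E → .]
No further items can be added.

CLOSURE = { [E → . E * E], [E → . id C], [E → .] }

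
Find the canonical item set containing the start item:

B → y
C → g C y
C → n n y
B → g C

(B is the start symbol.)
First, augment the grammar with B' → B
I₀ = CLOSURE({ [B' → . B] }):
  [B' → . B] has the dot before B: add [B → . y], [B → . g C]
No further items can be added.

I₀ = { [B → . g C], [B → . y], [B' → . B] }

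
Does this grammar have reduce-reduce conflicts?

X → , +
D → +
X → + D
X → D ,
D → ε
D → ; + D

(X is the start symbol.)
Yes — I1: [D → .] vs [D → + .]

Augment with X' → X and build the canonical LR(0) collection (I0 = CLOSURE({[X' → . X]}), then GOTO on every symbol after a dot until no new states appear). It has 12 states:
  I0: { [D → . +], [D → . ; + D], [D → .], [X → . + D], [X → . , +], [X → . D ,], [X' → . X] }  — shift, reduce
  I1: { [D → + .], [D → . +], [D → . ; + D], [D → .], [X → + . D] }  — shift, 2 reduces
  I2: { [X → , . +] }  — shift
  I3: { [D → ; . + D] }  — shift
  I4: { [X → D . ,] }  — shift
  I5: { [X' → X .] }  — accept
  I6: { [X → D , .] }  — reduce
  I7: { [D → . +], [D → . ; + D], [D → .], [D → ; + . D] }  — shift, reduce
  I8: { [D → + .] }  — reduce
  I9: { [D → ; + D .] }  — reduce
  I10: { [X → , + .] }  — reduce
  I11: { [X → + D .] }  — reduce

I1 contains complete items [D → .], [D → + .] — reduce-reduce conflict.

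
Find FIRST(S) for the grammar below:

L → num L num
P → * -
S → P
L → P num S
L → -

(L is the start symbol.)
FIRST sets of the other non-terminals involved (by the same procedure, iterated to a fixed point):
  FIRST(P) = { '*' }

From S → P:
  - P is a non-terminal: add FIRST(P) \ {ε} = { '*' }
    P is not nullable, so stop

Collecting: FIRST(S) = { '*' }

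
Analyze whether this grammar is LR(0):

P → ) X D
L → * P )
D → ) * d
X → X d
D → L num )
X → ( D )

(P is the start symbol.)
Yes, the grammar is LR(0)

Augment with P' → P and build the canonical LR(0) collection (I0 = CLOSURE({[P' → . P]}), then GOTO on every symbol after a dot until no new states appear). It has 18 states:
  I0: { [P → . ) X D], [P' → . P] }  — shift
  I1: { [P → ) . X D], [X → . ( D )], [X → . X d] }  — shift
  I2: { [P' → P .] }  — accept
  I3: { [D → . ) * d], [D → . L num )], [L → . * P )], [X → ( . D )] }  — shift
  I4: { [D → . ) * d], [D → . L num )], [L → . * P )], [P → ) X . D], [X → X . d] }  — shift
  I5: { [D → ) . * d] }  — shift
  I6: { [L → * . P )], [P → . ) X D] }  — shift
  I7: { [P → ) X D .] }  — reduce
  I8: { [D → L . num )] }  — shift
  I9: { [X → X d .] }  — reduce
  I10: { [D → L num . )] }  — shift
  I11: { [D → L num ) .] }  — reduce
  I12: { [L → * P . )] }  — shift
  I13: { [L → * P ) .] }  — reduce
  I14: { [D → ) * . d] }  — shift
  I15: { [D → ) * d .] }  — reduce
  I16: { [X → ( D . )] }  — shift
  I17: { [X → ( D ) .] }  — reduce

Every state is either a pure shift/goto state or contains exactly one complete item and nothing to shift — no conflicts. The grammar is LR(0).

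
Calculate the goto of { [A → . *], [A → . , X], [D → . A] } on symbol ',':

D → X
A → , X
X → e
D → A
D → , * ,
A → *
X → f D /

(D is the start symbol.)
{ [A → , . X], [X → . e], [X → . f D /] }

GOTO(I, ',') = CLOSURE({ [A → αX.β] : [A → α.Xβ] ∈ I, X = ',' })

Items with dot before ',', with the dot advanced:
  [A → . , X] → [A → , . X]
Closure of the advanced items:
  [A → , . X] has the dot before X: add [X → . e], [X → . f D /]

GOTO = { [A → , . X], [X → . e], [X → . f D /] }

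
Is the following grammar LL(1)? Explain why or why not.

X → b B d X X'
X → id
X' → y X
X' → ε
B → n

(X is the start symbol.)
No. Predict set conflict for X': { 'y' }

A grammar is LL(1) if for each non-terminal N with multiple productions, the predict sets of those productions are pairwise disjoint, where PREDICT(N → α) = (FIRST(α) \ {ε}) ∪ (FOLLOW(N) if α ⇒* ε).

Relevant sets:
  FOLLOW(X') = { $, 'y' }

For X:
  PREDICT(X → b B d X X') = { 'b' }
  PREDICT(X → id) = { 'id' }
For X':
  PREDICT(X' → y X) = { 'y' }
  PREDICT(X' → ε) = { $, 'y' }
B has a single production, so nothing to check there.

Conflict found: Predict set conflict for X': { 'y' }
The grammar is NOT LL(1).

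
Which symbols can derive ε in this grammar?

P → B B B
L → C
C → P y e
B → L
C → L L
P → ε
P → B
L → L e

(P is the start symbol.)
A non-terminal is nullable if it can derive ε (the empty string): either it has an ε-production, or it has a production whose right-hand side consists entirely of nullable non-terminals.

ε-productions: P → ε
So P is immediately nullable.
No further non-terminal can be added: every production for the remaining non-terminals contains a terminal or a non-nullable non-terminal.
Nullable = { 'P' }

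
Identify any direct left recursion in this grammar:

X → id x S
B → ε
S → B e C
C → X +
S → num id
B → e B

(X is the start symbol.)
No direct left recursion

Direct left recursion occurs when N → N α for some non-terminal N (the right-hand side begins with the left-hand side itself).

X → id x S: starts with id
B → ε: starts with ε
S → B e C: starts with B
C → X +: starts with X
S → num id: starts with num
B → e B: starts with e

No direct left recursion found.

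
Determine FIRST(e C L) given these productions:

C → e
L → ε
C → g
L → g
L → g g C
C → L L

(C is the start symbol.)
{ 'e' }

To compute FIRST(e C L), process the symbols left to right:
Symbol e is a terminal. Add 'e' and stop.
FIRST(e C L) = { 'e' }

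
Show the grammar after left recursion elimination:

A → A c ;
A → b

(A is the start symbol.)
A → b A'
A' → c ; A'
A' → ε

A is directly left-recursive. The standard transformation for
  A → A α₁ | ... | A α_m | β₁ | ... | β_n
is
  A  → β₁ A' | ... | β_n A'
  A' → α₁ A' | ... | α_m A' | ε

A → b becomes A → b A'
A → A c ; becomes A' → c ; A'
Add A' → ε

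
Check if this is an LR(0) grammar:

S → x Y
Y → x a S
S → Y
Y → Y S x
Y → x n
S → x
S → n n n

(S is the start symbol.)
No. Shift-reduce conflict between [S → Y .] and [S → . n n n]

A grammar is LR(0) if no state in the canonical LR(0) collection has:
  - both a shift item (dot before a terminal) and a complete item (shift-reduce conflict), or
  - two or more complete items (reduce-reduce conflict; the accept item [S' → S .] counts as a complete item here).

Augment with S' → S and build the canonical LR(0) collection (I0 = CLOSURE({[S' → . S]}), then GOTO on every symbol after a dot until no new states appear). It has 14 states:
  I0: { [S → . Y], [S → . n n n], [S → . x Y], [S → . x], [S' → . S], [Y → . Y S x], [Y → . x a S], [Y → . x n] }  — shift
  I1: { [S' → S .] }  — accept
  I2: { [S → . Y], [S → . n n n], [S → . x Y], [S → . x], [S → Y .], [Y → . Y S x], [Y → . x a S], [Y → . x n], [Y → Y . S x] }  — shift, reduce
  I3: { [S → n . n n] }  — shift
  I4: { [S → x . Y], [S → x .], [Y → . Y S x], [Y → . x a S], [Y → . x n], [Y → x . a S], [Y → x . n] }  — shift, reduce
  I5: { [S → . Y], [S → . n n n], [S → . x Y], [S → . x], [S → x Y .], [Y → . Y S x], [Y → . x a S], [Y → . x n], [Y → Y . S x] }  — shift, reduce
  I6: { [S → . Y], [S → . n n n], [S → . x Y], [S → . x], [Y → . Y S x], [Y → . x a S], [Y → . x n], [Y → x a . S] }  — shift
  I7: { [Y → x n .] }  — reduce
  I8: { [Y → x . a S], [Y → x . n] }  — shift
  I9: { [Y → x a S .] }  — reduce
  I10: { [Y → Y S . x] }  — shift
  I11: { [Y → Y S x .] }  — reduce
  I12: { [S → n n . n] }  — shift
  I13: { [S → n n n .] }  — reduce

Conflict in state I2:
  Shift-reduce conflict between [S → Y .] and [S → . n n n]
So the grammar is NOT LR(0).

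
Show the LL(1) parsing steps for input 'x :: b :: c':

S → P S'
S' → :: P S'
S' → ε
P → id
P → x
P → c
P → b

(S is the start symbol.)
LL(1) parsing maintains a stack (initially the start symbol over $) and the input. At each step: if the stack top is a terminal, match it against the current input token; if it is a non-terminal N, replace it with the RHS of M[N, lookahead] (the unique production whose predict set contains the lookahead).

Stack is shown with the top on the left.

Stack      Input          Action
--------------------------------
S $        x :: b :: c $  output S → P S'
P S' $     x :: b :: c $  output P → x
x S' $     x :: b :: c $  match 'x'
S' $       :: b :: c $    output S' → :: P S'
:: P S' $  :: b :: c $    match '::'
P S' $     b :: c $       output P → b
b S' $     b :: c $       match 'b'
S' $       :: c $         output S' → :: P S'
:: P S' $  :: c $         match '::'
P S' $     c $            output P → c
c S' $     c $            match 'c'
S' $       $              output S' → ε
$          $              accept

The string is accepted.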